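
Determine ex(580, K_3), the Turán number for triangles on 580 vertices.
ex(580, K_3) = ⌊580^2/4⌋ = 84100

Mantel (1907): a triangle-free graph on n vertices has at most ⌊n^2/4⌋ edges, with equality for the complete bipartite graph K_{⌊n/2⌋, ⌈n/2⌉}. For n = 580: ⌊580^2/4⌋ = ⌊336400/4⌋ = 84100. The extremal graph is K_{290, 290}, which has 290·290 = 84100 edges.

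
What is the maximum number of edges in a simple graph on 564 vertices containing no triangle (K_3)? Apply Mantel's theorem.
ex(564, K_3) = ⌊564^2/4⌋ = 79524

Mantel (1907): a triangle-free graph on n vertices has at most ⌊n^2/4⌋ edges, with equality for the complete bipartite graph K_{⌊n/2⌋, ⌈n/2⌉}. For n = 564: ⌊564^2/4⌋ = ⌊318096/4⌋ = 79524. The extremal graph is K_{282, 282}, which has 282·282 = 79524 edges.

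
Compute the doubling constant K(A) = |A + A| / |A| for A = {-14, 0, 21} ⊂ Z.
K = |A + A| / |A| = 6/3 = 2

Enumerate A + A = {a + b : a, b ∈ A}. With |A| = 3, there are |A|^2 = 9 ordered sum pairs; collecting distinct values, A + A = {-28, -14, 0, 7, 21, 42}, so |A + A| = 6. Thus K = 6/3 = 2. For comparison, the minimum possible |A + A| over all 3-element sets is 2·3 − 1 = 5 (so min K = 5/3), attained only by arithmetic progressions.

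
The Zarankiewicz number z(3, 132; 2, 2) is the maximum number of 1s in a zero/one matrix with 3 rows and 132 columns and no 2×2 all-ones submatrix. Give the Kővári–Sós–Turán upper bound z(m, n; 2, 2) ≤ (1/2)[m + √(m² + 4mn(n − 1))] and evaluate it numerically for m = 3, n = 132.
z(3, 132; 2, 2) ≤ (1/2)[3 + √(3² + 4·3·132·131)] = (1/2)[3 + √207513] = 229.268

Kővári–Sós–Turán: let r_1, ..., r_3 be the row sums and z = Σ r_i the total number of 1s. Each pair of columns can share at most one row with both entries 1 (else a 2×2 all-ones block appears), so Σ_i C(r_i, 2) ≤ C(132, 2) = 8646. By convexity Σ_i C(r_i, 2) ≥ 3·C(z/3, 2) = z(z − 3)/(2·3), giving z² − 3z − 3·132·131 ≤ 0 and hence z ≤ (1/2)[3 + √(9 + 4·51876)] = (1/2)[3 + √207513] ≈ (1/2)(3 + 455.5359) = 229.268.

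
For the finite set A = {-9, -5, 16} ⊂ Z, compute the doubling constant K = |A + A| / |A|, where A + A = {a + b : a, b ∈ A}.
K = |A + A| / |A| = 6/3 = 2

Enumerate A + A = {a + b : a, b ∈ A}. With |A| = 3, there are |A|^2 = 9 ordered sum pairs; collecting distinct values, A + A = {-18, -14, -10, 7, 11, 32}, so |A + A| = 6. Thus K = 6/3 = 2. For comparison, the minimum possible |A + A| over all 3-element sets is 2·3 − 1 = 5 (so min K = 5/3), attained only by arithmetic progressions.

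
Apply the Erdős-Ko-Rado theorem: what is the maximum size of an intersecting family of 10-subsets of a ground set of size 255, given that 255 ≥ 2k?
max |F| = C(254, 9) = 10507237867962550

The Erdős-Ko-Rado theorem states: for n ≥ 2k, an intersecting family of k-subsets of an n-element set has size at most C(n − 1, k − 1), with equality for 'star' families {A ⊆ [n] : |A| = k, i ∈ A} (fix an element i). For n = 255, k = 10: C(254, 9) = 10507237867962550.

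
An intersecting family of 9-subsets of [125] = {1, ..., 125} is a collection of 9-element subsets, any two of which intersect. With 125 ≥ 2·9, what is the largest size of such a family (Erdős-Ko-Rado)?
max |F| = C(124, 8) = 1100899186101

The Erdős-Ko-Rado theorem states: for n ≥ 2k, an intersecting family of k-subsets of an n-element set has size at most C(n − 1, k − 1), with equality for 'star' families {A ⊆ [n] : |A| = k, i ∈ A} (fix an element i). For n = 125, k = 9: C(124, 8) = 1100899186101.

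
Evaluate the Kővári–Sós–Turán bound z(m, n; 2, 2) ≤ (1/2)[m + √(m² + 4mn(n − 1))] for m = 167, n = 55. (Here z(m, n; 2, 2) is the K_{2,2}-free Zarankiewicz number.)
z(167, 55; 2, 2) ≤ (1/2)[167 + √(167² + 4·167·55·54)] = (1/2)[167 + √2011849] = 792.6983

Kővári–Sós–Turán: let r_1, ..., r_167 be the row sums and z = Σ r_i the total number of 1s. Each pair of columns can share at most one row with both entries 1 (else a 2×2 all-ones block appears), so Σ_i C(r_i, 2) ≤ C(55, 2) = 1485. By convexity Σ_i C(r_i, 2) ≥ 167·C(z/167, 2) = z(z − 167)/(2·167), giving z² − 167z − 167·55·54 ≤ 0 and hence z ≤ (1/2)[167 + √(27889 + 4·495990)] = (1/2)[167 + √2011849] ≈ (1/2)(167 + 1418.3966) = 792.6983.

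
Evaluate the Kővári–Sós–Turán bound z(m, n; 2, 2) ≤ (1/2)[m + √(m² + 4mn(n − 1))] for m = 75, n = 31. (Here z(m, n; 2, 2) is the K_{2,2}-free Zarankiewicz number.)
z(75, 31; 2, 2) ≤ (1/2)[75 + √(75² + 4·75·31·30)] = (1/2)[75 + √284625] = 304.2513

Kővári–Sós–Turán: let r_1, ..., r_75 be the row sums and z = Σ r_i the total number of 1s. Each pair of columns can share at most one row with both entries 1 (else a 2×2 all-ones block appears), so Σ_i C(r_i, 2) ≤ C(31, 2) = 465. By convexity Σ_i C(r_i, 2) ≥ 75·C(z/75, 2) = z(z − 75)/(2·75), giving z² − 75z − 75·31·30 ≤ 0 and hence z ≤ (1/2)[75 + √(5625 + 4·69750)] = (1/2)[75 + √284625] ≈ (1/2)(75 + 533.5026) = 304.2513.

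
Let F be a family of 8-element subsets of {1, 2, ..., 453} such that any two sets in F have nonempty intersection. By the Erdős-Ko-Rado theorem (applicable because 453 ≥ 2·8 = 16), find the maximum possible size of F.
max |F| = C(452, 7) = 729900549935040

Erdős-Ko-Rado (1961): when n ≥ 2k, max |F| = C(n−1, k−1). The bound is attained by the star {A : i ∈ A} for any fixed i ∈ [n]. Here C(453−1, 8−1) = C(452, 7) = 729900549935040.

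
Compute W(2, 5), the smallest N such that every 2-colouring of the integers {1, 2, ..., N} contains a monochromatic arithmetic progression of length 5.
W(2, 5) = 178

W(2, 5) = 178. The lower bound W(2, 5) > 177 comes from an explicit good 2-colouring of [1, 177]; the upper bound W(2, 5) ≤ 178 was verified by exhaustive search over 2-colourings of [1, 178].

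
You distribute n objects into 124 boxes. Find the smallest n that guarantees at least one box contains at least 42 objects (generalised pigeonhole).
n = (42 − 1)·124 + 1 = 5085

By the generalised pigeonhole principle, to guarantee some box contains ≥ r objects we need more than (r − 1) · k objects total. Threshold: n = (r − 1) · k + 1. With r = 42 and k = 124: n = 41 · 124 + 1 = 5084 + 1 = 5085. For n = 5084 = 41 · 124, we can put exactly 41 objects in every box, avoiding 42 in any single one — so 5085 is tight.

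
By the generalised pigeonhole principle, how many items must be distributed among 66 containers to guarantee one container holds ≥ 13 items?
n = (13 − 1)·66 + 1 = 793

By the generalised pigeonhole principle, to guarantee some box contains ≥ r objects we need more than (r − 1) · k objects total. Threshold: n = (r − 1) · k + 1. With r = 13 and k = 66: n = 12 · 66 + 1 = 792 + 1 = 793. For n = 792 = 12 · 66, we can put exactly 12 objects in every box, avoiding 13 in any single one — so 793 is tight.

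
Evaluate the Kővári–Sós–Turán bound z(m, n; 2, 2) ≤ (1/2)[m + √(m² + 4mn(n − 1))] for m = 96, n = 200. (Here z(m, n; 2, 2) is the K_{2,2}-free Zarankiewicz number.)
z(96, 200; 2, 2) ≤ (1/2)[96 + √(96² + 4·96·200·199)] = (1/2)[96 + √15292416] = 2003.2759

Kővári–Sós–Turán: let r_1, ..., r_96 be the row sums and z = Σ r_i the total number of 1s. Each pair of columns can share at most one row with both entries 1 (else a 2×2 all-ones block appears), so Σ_i C(r_i, 2) ≤ C(200, 2) = 19900. By convexity Σ_i C(r_i, 2) ≥ 96·C(z/96, 2) = z(z − 96)/(2·96), giving z² − 96z − 96·200·199 ≤ 0 and hence z ≤ (1/2)[96 + √(9216 + 4·3820800)] = (1/2)[96 + √15292416] ≈ (1/2)(96 + 3910.5519) = 2003.2759.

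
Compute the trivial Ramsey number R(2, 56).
R(2, 56) = 56

R(2, k) = k for all k ≥ 2: in a 2-colouring of K_k, either some edge is red (a red K_2) or all edges are blue (a blue K_k). And K_{55} coloured all-blue has no blue K_56, so R(2, 56) > 55. Hence R(2, 56) = 56.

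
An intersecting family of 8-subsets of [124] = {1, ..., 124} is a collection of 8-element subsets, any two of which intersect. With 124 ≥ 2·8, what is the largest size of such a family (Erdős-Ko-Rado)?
max |F| = C(123, 7) = 71025753942

Erdős-Ko-Rado (1961): when n ≥ 2k, max |F| = C(n−1, k−1). The bound is attained by the star {A : i ∈ A} for any fixed i ∈ [n]. Here C(124−1, 8−1) = C(123, 7) = 71025753942.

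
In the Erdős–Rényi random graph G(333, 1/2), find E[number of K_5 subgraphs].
E[# K_5] = C(333, 5) · (1/2)^C(5, 2) = 33108454071 / 2^10 ≈ 32332474.678711

For each 5-subset S of vertices (there are C(333, 5) = 33108454071 such S), let X_S = 1 if S induces a K_5 (all C(5, 2) = 10 edges present). Then P(X_S = 1) = (1/2)^10 = 1/1024. By linearity of expectation, E[# K_5] = C(333, 5) · (1/2)^10 = 33108454071 / 1024 ≈ 32332474.678711.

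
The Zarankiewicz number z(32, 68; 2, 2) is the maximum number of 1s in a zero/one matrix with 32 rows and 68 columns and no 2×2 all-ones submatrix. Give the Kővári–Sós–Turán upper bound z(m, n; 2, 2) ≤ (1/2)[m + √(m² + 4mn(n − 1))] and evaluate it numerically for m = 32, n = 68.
z(32, 68; 2, 2) ≤ (1/2)[32 + √(32² + 4·32·68·67)] = (1/2)[32 + √584192] = 398.1623

Kővári–Sós–Turán: let r_1, ..., r_32 be the row sums and z = Σ r_i the total number of 1s. Each pair of columns can share at most one row with both entries 1 (else a 2×2 all-ones block appears), so Σ_i C(r_i, 2) ≤ C(68, 2) = 2278. By convexity Σ_i C(r_i, 2) ≥ 32·C(z/32, 2) = z(z − 32)/(2·32), giving z² − 32z − 32·68·67 ≤ 0 and hence z ≤ (1/2)[32 + √(1024 + 4·145792)] = (1/2)[32 + √584192] ≈ (1/2)(32 + 764.3245) = 398.1623.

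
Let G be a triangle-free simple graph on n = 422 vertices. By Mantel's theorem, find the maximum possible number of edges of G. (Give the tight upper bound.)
ex(422, K_3) = ⌊422^2/4⌋ = 44521

Mantel (1907): a triangle-free graph on n vertices has at most ⌊n^2/4⌋ edges, with equality for the complete bipartite graph K_{⌊n/2⌋, ⌈n/2⌉}. For n = 422: ⌊422^2/4⌋ = ⌊178084/4⌋ = 44521. The extremal graph is K_{211, 211}, which has 211·211 = 44521 edges.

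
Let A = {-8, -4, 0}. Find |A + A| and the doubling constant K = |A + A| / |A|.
K = |A + A| / |A| = 5/3

Enumerate A + A = {a + b : a, b ∈ A}. With |A| = 3, there are |A|^2 = 9 ordered sum pairs; collecting distinct values, A + A = {-16, -12, -8, -4, 0}, so |A + A| = 5. Thus K = 5/3. Here |A + A| = 2|A| − 1 = 5, the minimum possible — so K = 5/3 is minimal, which holds iff A is an arithmetic progression.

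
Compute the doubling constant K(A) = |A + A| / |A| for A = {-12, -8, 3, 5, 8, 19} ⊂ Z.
K = |A + A| / |A| = 20/6 = 10/3

Enumerate A + A = {a + b : a, b ∈ A}. With |A| = 6, there are |A|^2 = 36 ordered sum pairs; collecting distinct values, A + A = {-24, -20, -16, -9, -7, -5, -4, -3, 0, 6, 7, 8, 10, 11, 13, 16, 22, 24, 27, 38}, so |A + A| = 20. Thus K = 20/6 = 10/3. For comparison, the minimum possible |A + A| over all 6-element sets is 2·6 − 1 = 11 (so min K = 11/6), attained only by arithmetic progressions.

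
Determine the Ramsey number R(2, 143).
R(2, 143) = 143

R(2, k) = k for all k ≥ 2: in a 2-colouring of K_k, either some edge is red (a red K_2) or all edges are blue (a blue K_k). And K_{142} coloured all-blue has no blue K_143, so R(2, 143) > 142. Hence R(2, 143) = 143.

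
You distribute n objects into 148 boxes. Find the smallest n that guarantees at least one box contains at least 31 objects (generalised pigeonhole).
n = (31 − 1)·148 + 1 = 4441

By the generalised pigeonhole principle, to guarantee some box contains ≥ r objects we need more than (r − 1) · k objects total. Threshold: n = (r − 1) · k + 1. With r = 31 and k = 148: n = 30 · 148 + 1 = 4440 + 1 = 4441. For n = 4440 = 30 · 148, we can put exactly 30 objects in every box, avoiding 31 in any single one — so 4441 is tight.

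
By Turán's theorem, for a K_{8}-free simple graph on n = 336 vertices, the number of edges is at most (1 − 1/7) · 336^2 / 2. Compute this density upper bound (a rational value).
Turán density bound = (6/7) · 336^2/2 = 48384

Turán's theorem: ex(n, K_{r+1}) is achieved by the complete r-partite Turán graph T(n, r) with parts as balanced as possible, and is at most (1 − 1/r) · n^2/2. For r = 7, n = 336: the density bound is (6/7) · 112896/2 = 48384. Since 7 ∣ 336, the Turán graph T(336, 7) has parts of equal size 48, and its edge count e(T(336, 7)) = 48384 attains the density bound exactly.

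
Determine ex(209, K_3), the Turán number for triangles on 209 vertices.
ex(209, K_3) = ⌊209^2/4⌋ = 10920

Mantel (1907): a triangle-free graph on n vertices has at most ⌊n^2/4⌋ edges, with equality for the complete bipartite graph K_{⌊n/2⌋, ⌈n/2⌉}. For n = 209: ⌊209^2/4⌋ = ⌊43681/4⌋ = 10920. The extremal graph is K_{104, 105}, which has 104·105 = 10920 edges.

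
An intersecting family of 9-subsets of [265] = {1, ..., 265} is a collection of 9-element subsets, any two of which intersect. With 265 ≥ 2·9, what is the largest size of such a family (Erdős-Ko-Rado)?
max |F| = C(264, 8) = 525783425977953

Erdős-Ko-Rado (1961): when n ≥ 2k, max |F| = C(n−1, k−1). The bound is attained by the star {A : i ∈ A} for any fixed i ∈ [n]. Here C(265−1, 9−1) = C(264, 8) = 525783425977953.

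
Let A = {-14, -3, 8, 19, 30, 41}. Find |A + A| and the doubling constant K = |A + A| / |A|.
K = |A + A| / |A| = 11/6

Enumerate A + A = {a + b : a, b ∈ A}. With |A| = 6, there are |A|^2 = 36 ordered sum pairs; collecting distinct values, A + A = {-28, -17, -6, 5, 16, 27, 38, 49, 60, 71, 82}, so |A + A| = 11. Thus K = 11/6. Here |A + A| = 2|A| − 1 = 11, the minimum possible — so K = 11/6 is minimal, which holds iff A is an arithmetic progression.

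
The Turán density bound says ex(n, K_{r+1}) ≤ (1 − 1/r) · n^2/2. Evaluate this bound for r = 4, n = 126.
Turán density bound = (3/4) · 126^2/2 = 11907/2 ≈ 5953.5

Turán's theorem: ex(n, K_{r+1}) is achieved by the complete r-partite Turán graph T(n, r) with parts as balanced as possible, and is at most (1 − 1/r) · n^2/2. For r = 4, n = 126: the density bound is (3/4) · 15876/2 = 11907/2 ≈ 5953.5. The integer-valued extremum is e(T(126, 4)) = 5953, which is strictly less than the density bound 11907/2 since 4 ∤ 126 (the parts of T(126, 4) cannot all be equal).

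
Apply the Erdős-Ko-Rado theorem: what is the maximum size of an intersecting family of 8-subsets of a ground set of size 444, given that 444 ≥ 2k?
max |F| = C(443, 7) = 633441908353254

The Erdős-Ko-Rado theorem states: for n ≥ 2k, an intersecting family of k-subsets of an n-element set has size at most C(n − 1, k − 1), with equality for 'star' families {A ⊆ [n] : |A| = k, i ∈ A} (fix an element i). For n = 444, k = 8: C(443, 7) = 633441908353254.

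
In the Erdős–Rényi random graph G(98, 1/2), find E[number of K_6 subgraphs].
E[# K_6] = C(98, 6) · (1/2)^C(6, 2) = 1052618392 / 2^15 = 131577299/4096 ≈ 32123.364014

For each 6-subset S of vertices (there are C(98, 6) = 1052618392 such S), let X_S = 1 if S induces a K_6 (all C(6, 2) = 15 edges present). Then P(X_S = 1) = (1/2)^15 = 1/32768. By linearity of expectation, E[# K_6] = C(98, 6) · (1/2)^15 = 1052618392 / 32768 = 131577299/4096 ≈ 32123.364014.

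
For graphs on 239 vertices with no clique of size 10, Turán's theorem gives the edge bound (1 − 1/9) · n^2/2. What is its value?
Turán density bound = (8/9) · 239^2/2 = 228484/9 ≈ 25387.1111

Turán's theorem: ex(n, K_{r+1}) is achieved by the complete r-partite Turán graph T(n, r) with parts as balanced as possible, and is at most (1 − 1/r) · n^2/2. For r = 9, n = 239: the density bound is (8/9) · 57121/2 = 228484/9 ≈ 25387.1111. The integer-valued extremum is e(T(239, 9)) = 25386, which is strictly less than the density bound 228484/9 since 9 ∤ 239 (the parts of T(239, 9) cannot all be equal).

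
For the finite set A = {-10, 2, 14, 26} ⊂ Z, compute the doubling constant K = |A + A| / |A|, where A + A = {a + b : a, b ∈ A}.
K = |A + A| / |A| = 7/4

Enumerate A + A = {a + b : a, b ∈ A}. With |A| = 4, there are |A|^2 = 16 ordered sum pairs; collecting distinct values, A + A = {-20, -8, 4, 16, 28, 40, 52}, so |A + A| = 7. Thus K = 7/4. Here |A + A| = 2|A| − 1 = 7, the minimum possible — so K = 7/4 is minimal, which holds iff A is an arithmetic progression.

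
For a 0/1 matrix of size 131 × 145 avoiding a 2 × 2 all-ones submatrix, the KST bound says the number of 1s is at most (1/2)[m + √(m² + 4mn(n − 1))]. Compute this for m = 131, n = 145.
z(131, 145; 2, 2) ≤ (1/2)[131 + √(131² + 4·131·145·144)] = (1/2)[131 + √10958281] = 1720.6647

Kővári–Sós–Turán: let r_1, ..., r_131 be the row sums and z = Σ r_i the total number of 1s. Each pair of columns can share at most one row with both entries 1 (else a 2×2 all-ones block appears), so Σ_i C(r_i, 2) ≤ C(145, 2) = 10440. By convexity Σ_i C(r_i, 2) ≥ 131·C(z/131, 2) = z(z − 131)/(2·131), giving z² − 131z − 131·145·144 ≤ 0 and hence z ≤ (1/2)[131 + √(17161 + 4·2735280)] = (1/2)[131 + √10958281] ≈ (1/2)(131 + 3310.3294) = 1720.6647.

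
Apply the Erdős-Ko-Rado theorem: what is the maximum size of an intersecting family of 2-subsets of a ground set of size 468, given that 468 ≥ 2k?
max |F| = C(467, 1) = 467

Erdős-Ko-Rado (1961): when n ≥ 2k, max |F| = C(n−1, k−1). The bound is attained by the star {A : i ∈ A} for any fixed i ∈ [n]. Here C(468−1, 2−1) = C(467, 1) = 467.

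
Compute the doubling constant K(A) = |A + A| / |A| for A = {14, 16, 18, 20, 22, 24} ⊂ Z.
K = |A + A| / |A| = 11/6

Enumerate A + A = {a + b : a, b ∈ A}. With |A| = 6, there are |A|^2 = 36 ordered sum pairs; collecting distinct values, A + A = {28, 30, 32, 34, 36, 38, 40, 42, 44, 46, 48}, so |A + A| = 11. Thus K = 11/6. Here |A + A| = 2|A| − 1 = 11, the minimum possible — so K = 11/6 is minimal, which holds iff A is an arithmetic progression.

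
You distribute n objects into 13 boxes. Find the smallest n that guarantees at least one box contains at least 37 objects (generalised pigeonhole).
n = (37 − 1)·13 + 1 = 469

By the generalised pigeonhole principle, to guarantee some box contains ≥ r objects we need more than (r − 1) · k objects total. Threshold: n = (r − 1) · k + 1. With r = 37 and k = 13: n = 36 · 13 + 1 = 468 + 1 = 469. For n = 468 = 36 · 13, we can put exactly 36 objects in every box, avoiding 37 in any single one — so 469 is tight.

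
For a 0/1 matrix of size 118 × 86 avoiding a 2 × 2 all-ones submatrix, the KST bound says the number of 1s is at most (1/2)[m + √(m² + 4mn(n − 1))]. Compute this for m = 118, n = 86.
z(118, 86; 2, 2) ≤ (1/2)[118 + √(118² + 4·118·86·85)] = (1/2)[118 + √3464244] = 989.624

Kővári–Sós–Turán: let r_1, ..., r_118 be the row sums and z = Σ r_i the total number of 1s. Each pair of columns can share at most one row with both entries 1 (else a 2×2 all-ones block appears), so Σ_i C(r_i, 2) ≤ C(86, 2) = 3655. By convexity Σ_i C(r_i, 2) ≥ 118·C(z/118, 2) = z(z − 118)/(2·118), giving z² − 118z − 118·86·85 ≤ 0 and hence z ≤ (1/2)[118 + √(13924 + 4·862580)] = (1/2)[118 + √3464244] ≈ (1/2)(118 + 1861.248) = 989.624.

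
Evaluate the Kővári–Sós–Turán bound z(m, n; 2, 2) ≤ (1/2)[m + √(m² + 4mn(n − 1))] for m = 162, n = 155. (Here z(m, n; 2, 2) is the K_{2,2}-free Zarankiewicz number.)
z(162, 155; 2, 2) ≤ (1/2)[162 + √(162² + 4·162·155·154)] = (1/2)[162 + √15494004] = 2049.1212

Kővári–Sós–Turán: let r_1, ..., r_162 be the row sums and z = Σ r_i the total number of 1s. Each pair of columns can share at most one row with both entries 1 (else a 2×2 all-ones block appears), so Σ_i C(r_i, 2) ≤ C(155, 2) = 11935. By convexity Σ_i C(r_i, 2) ≥ 162·C(z/162, 2) = z(z − 162)/(2·162), giving z² − 162z − 162·155·154 ≤ 0 and hence z ≤ (1/2)[162 + √(26244 + 4·3866940)] = (1/2)[162 + √15494004] ≈ (1/2)(162 + 3936.2424) = 2049.1212.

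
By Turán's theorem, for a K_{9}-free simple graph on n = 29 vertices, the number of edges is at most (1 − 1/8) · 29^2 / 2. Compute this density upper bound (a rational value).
Turán density bound = (7/8) · 29^2/2 = 5887/16 ≈ 367.9375

Turán's theorem: ex(n, K_{r+1}) is achieved by the complete r-partite Turán graph T(n, r) with parts as balanced as possible, and is at most (1 − 1/r) · n^2/2. For r = 8, n = 29: the density bound is (7/8) · 841/2 = 5887/16 ≈ 367.9375. The integer-valued extremum is e(T(29, 8)) = 367, which is strictly less than the density bound 5887/16 since 8 ∤ 29 (the parts of T(29, 8) cannot all be equal).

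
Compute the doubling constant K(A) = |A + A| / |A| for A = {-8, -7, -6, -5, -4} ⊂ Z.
K = |A + A| / |A| = 9/5

Enumerate A + A = {a + b : a, b ∈ A}. With |A| = 5, there are |A|^2 = 25 ordered sum pairs; collecting distinct values, A + A = {-16, -15, -14, -13, -12, -11, -10, -9, -8}, so |A + A| = 9. Thus K = 9/5. Here |A + A| = 2|A| − 1 = 9, the minimum possible — so K = 9/5 is minimal, which holds iff A is an arithmetic progression.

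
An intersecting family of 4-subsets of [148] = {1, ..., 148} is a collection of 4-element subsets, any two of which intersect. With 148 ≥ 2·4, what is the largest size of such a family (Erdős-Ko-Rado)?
max |F| = C(147, 3) = 518665

The Erdős-Ko-Rado theorem states: for n ≥ 2k, an intersecting family of k-subsets of an n-element set has size at most C(n − 1, k − 1), with equality for 'star' families {A ⊆ [n] : |A| = k, i ∈ A} (fix an element i). For n = 148, k = 4: C(147, 3) = 518665.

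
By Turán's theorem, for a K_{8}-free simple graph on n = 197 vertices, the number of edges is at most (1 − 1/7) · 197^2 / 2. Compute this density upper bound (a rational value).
Turán density bound = (6/7) · 197^2/2 = 116427/7 ≈ 16632.4286

Turán's theorem: ex(n, K_{r+1}) is achieved by the complete r-partite Turán graph T(n, r) with parts as balanced as possible, and is at most (1 − 1/r) · n^2/2. For r = 7, n = 197: the density bound is (6/7) · 38809/2 = 116427/7 ≈ 16632.4286. The integer-valued extremum is e(T(197, 7)) = 16632, which is strictly less than the density bound 116427/7 since 7 ∤ 197 (the parts of T(197, 7) cannot all be equal).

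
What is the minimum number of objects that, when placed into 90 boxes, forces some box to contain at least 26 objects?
n = (26 − 1)·90 + 1 = 2251

By the generalised pigeonhole principle, to guarantee some box contains ≥ r objects we need more than (r − 1) · k objects total. Threshold: n = (r − 1) · k + 1. With r = 26 and k = 90: n = 25 · 90 + 1 = 2250 + 1 = 2251. For n = 2250 = 25 · 90, we can put exactly 25 objects in every box, avoiding 26 in any single one — so 2251 is tight.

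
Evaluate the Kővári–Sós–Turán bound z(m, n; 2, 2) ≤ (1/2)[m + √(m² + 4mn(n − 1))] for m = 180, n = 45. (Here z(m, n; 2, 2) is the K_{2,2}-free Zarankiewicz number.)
z(180, 45; 2, 2) ≤ (1/2)[180 + √(180² + 4·180·45·44)] = (1/2)[180 + √1458000] = 693.7384

Kővári–Sós–Turán: let r_1, ..., r_180 be the row sums and z = Σ r_i the total number of 1s. Each pair of columns can share at most one row with both entries 1 (else a 2×2 all-ones block appears), so Σ_i C(r_i, 2) ≤ C(45, 2) = 990. By convexity Σ_i C(r_i, 2) ≥ 180·C(z/180, 2) = z(z − 180)/(2·180), giving z² − 180z − 180·45·44 ≤ 0 and hence z ≤ (1/2)[180 + √(32400 + 4·356400)] = (1/2)[180 + √1458000] ≈ (1/2)(180 + 1207.4767) = 693.7384.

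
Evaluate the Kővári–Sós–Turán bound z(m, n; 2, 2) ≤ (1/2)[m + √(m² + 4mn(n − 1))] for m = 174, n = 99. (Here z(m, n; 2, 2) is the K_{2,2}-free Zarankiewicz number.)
z(174, 99; 2, 2) ≤ (1/2)[174 + √(174² + 4·174·99·98)] = (1/2)[174 + √6782868] = 1389.197

Kővári–Sós–Turán: let r_1, ..., r_174 be the row sums and z = Σ r_i the total number of 1s. Each pair of columns can share at most one row with both entries 1 (else a 2×2 all-ones block appears), so Σ_i C(r_i, 2) ≤ C(99, 2) = 4851. By convexity Σ_i C(r_i, 2) ≥ 174·C(z/174, 2) = z(z − 174)/(2·174), giving z² − 174z − 174·99·98 ≤ 0 and hence z ≤ (1/2)[174 + √(30276 + 4·1688148)] = (1/2)[174 + √6782868] ≈ (1/2)(174 + 2604.394) = 1389.197.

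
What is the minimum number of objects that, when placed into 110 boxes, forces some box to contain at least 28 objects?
n = (28 − 1)·110 + 1 = 2971

By the generalised pigeonhole principle, to guarantee some box contains ≥ r objects we need more than (r − 1) · k objects total. Threshold: n = (r − 1) · k + 1. With r = 28 and k = 110: n = 27 · 110 + 1 = 2970 + 1 = 2971. For n = 2970 = 27 · 110, we can put exactly 27 objects in every box, avoiding 28 in any single one — so 2971 is tight.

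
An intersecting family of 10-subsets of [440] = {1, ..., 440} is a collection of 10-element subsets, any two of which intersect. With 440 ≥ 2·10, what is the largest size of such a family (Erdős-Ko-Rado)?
max |F| = C(439, 9) = 1536637487366218962

Erdős-Ko-Rado (1961): when n ≥ 2k, max |F| = C(n−1, k−1). The bound is attained by the star {A : i ∈ A} for any fixed i ∈ [n]. Here C(440−1, 10−1) = C(439, 9) = 1536637487366218962.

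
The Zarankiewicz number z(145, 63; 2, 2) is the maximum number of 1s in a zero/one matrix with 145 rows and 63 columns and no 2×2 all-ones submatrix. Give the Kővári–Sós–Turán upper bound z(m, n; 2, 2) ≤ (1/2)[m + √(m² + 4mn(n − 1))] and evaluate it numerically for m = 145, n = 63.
z(145, 63; 2, 2) ≤ (1/2)[145 + √(145² + 4·145·63·62)] = (1/2)[145 + √2286505] = 828.5597

Kővári–Sós–Turán: let r_1, ..., r_145 be the row sums and z = Σ r_i the total number of 1s. Each pair of columns can share at most one row with both entries 1 (else a 2×2 all-ones block appears), so Σ_i C(r_i, 2) ≤ C(63, 2) = 1953. By convexity Σ_i C(r_i, 2) ≥ 145·C(z/145, 2) = z(z − 145)/(2·145), giving z² − 145z − 145·63·62 ≤ 0 and hence z ≤ (1/2)[145 + √(21025 + 4·566370)] = (1/2)[145 + √2286505] ≈ (1/2)(145 + 1512.1194) = 828.5597.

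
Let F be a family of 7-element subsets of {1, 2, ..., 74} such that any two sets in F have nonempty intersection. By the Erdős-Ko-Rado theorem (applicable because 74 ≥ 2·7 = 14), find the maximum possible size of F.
max |F| = C(73, 6) = 170230452

The Erdős-Ko-Rado theorem states: for n ≥ 2k, an intersecting family of k-subsets of an n-element set has size at most C(n − 1, k − 1), with equality for 'star' families {A ⊆ [n] : |A| = k, i ∈ A} (fix an element i). For n = 74, k = 7: C(73, 6) = 170230452.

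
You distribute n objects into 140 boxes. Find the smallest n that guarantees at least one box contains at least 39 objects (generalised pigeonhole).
n = (39 − 1)·140 + 1 = 5321

By the generalised pigeonhole principle, to guarantee some box contains ≥ r objects we need more than (r − 1) · k objects total. Threshold: n = (r − 1) · k + 1. With r = 39 and k = 140: n = 38 · 140 + 1 = 5320 + 1 = 5321. For n = 5320 = 38 · 140, we can put exactly 38 objects in every box, avoiding 39 in any single one — so 5321 is tight.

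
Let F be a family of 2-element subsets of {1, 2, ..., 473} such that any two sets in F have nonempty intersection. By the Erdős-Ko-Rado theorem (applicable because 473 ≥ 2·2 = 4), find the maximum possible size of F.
max |F| = C(472, 1) = 472

Erdős-Ko-Rado (1961): when n ≥ 2k, max |F| = C(n−1, k−1). The bound is attained by the star {A : i ∈ A} for any fixed i ∈ [n]. Here C(473−1, 2−1) = C(472, 1) = 472.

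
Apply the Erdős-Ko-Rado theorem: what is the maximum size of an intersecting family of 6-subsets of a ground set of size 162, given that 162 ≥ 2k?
max |F| = C(161, 5) = 846678392

Erdős-Ko-Rado (1961): when n ≥ 2k, max |F| = C(n−1, k−1). The bound is attained by the star {A : i ∈ A} for any fixed i ∈ [n]. Here C(162−1, 6−1) = C(161, 5) = 846678392.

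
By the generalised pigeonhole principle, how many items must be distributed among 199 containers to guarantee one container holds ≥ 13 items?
n = (13 − 1)·199 + 1 = 2389

By the generalised pigeonhole principle, to guarantee some box contains ≥ r objects we need more than (r − 1) · k objects total. Threshold: n = (r − 1) · k + 1. With r = 13 and k = 199: n = 12 · 199 + 1 = 2388 + 1 = 2389. For n = 2388 = 12 · 199, we can put exactly 12 objects in every box, avoiding 13 in any single one — so 2389 is tight.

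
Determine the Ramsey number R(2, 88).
R(2, 88) = 88

R(2, k) = k for all k ≥ 2: in a 2-colouring of K_k, either some edge is red (a red K_2) or all edges are blue (a blue K_k). And K_{87} coloured all-blue has no blue K_88, so R(2, 88) > 87. Hence R(2, 88) = 88.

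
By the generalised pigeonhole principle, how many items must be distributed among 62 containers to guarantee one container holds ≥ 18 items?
n = (18 − 1)·62 + 1 = 1055

By the generalised pigeonhole principle, to guarantee some box contains ≥ r objects we need more than (r − 1) · k objects total. Threshold: n = (r − 1) · k + 1. With r = 18 and k = 62: n = 17 · 62 + 1 = 1054 + 1 = 1055. For n = 1054 = 17 · 62, we can put exactly 17 objects in every box, avoiding 18 in any single one — so 1055 is tight.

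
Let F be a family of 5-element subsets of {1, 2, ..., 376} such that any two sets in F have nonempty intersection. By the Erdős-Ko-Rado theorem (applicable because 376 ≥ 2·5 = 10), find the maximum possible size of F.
max |F| = C(375, 4) = 810855375

Erdős-Ko-Rado (1961): when n ≥ 2k, max |F| = C(n−1, k−1). The bound is attained by the star {A : i ∈ A} for any fixed i ∈ [n]. Here C(376−1, 5−1) = C(375, 4) = 810855375.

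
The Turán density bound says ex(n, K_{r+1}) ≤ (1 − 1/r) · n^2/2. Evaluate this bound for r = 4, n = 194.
Turán density bound = (3/4) · 194^2/2 = 28227/2 ≈ 14113.5

Turán's theorem: ex(n, K_{r+1}) is achieved by the complete r-partite Turán graph T(n, r) with parts as balanced as possible, and is at most (1 − 1/r) · n^2/2. For r = 4, n = 194: the density bound is (3/4) · 37636/2 = 28227/2 ≈ 14113.5. The integer-valued extremum is e(T(194, 4)) = 14113, which is strictly less than the density bound 28227/2 since 4 ∤ 194 (the parts of T(194, 4) cannot all be equal).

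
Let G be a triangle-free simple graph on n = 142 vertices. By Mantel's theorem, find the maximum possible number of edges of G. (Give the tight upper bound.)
ex(142, K_3) = ⌊142^2/4⌋ = 5041

Mantel (1907): a triangle-free graph on n vertices has at most ⌊n^2/4⌋ edges, with equality for the complete bipartite graph K_{⌊n/2⌋, ⌈n/2⌉}. For n = 142: ⌊142^2/4⌋ = ⌊20164/4⌋ = 5041. The extremal graph is K_{71, 71}, which has 71·71 = 5041 edges.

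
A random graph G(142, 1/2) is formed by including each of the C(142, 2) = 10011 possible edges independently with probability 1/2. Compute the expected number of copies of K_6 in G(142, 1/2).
E[# K_6] = C(142, 6) · (1/2)^C(6, 2) = 10230985051 / 2^15 ≈ 312224.885590

For each 6-subset S of vertices (there are C(142, 6) = 10230985051 such S), let X_S = 1 if S induces a K_6 (all C(6, 2) = 15 edges present). Then P(X_S = 1) = (1/2)^15 = 1/32768. By linearity of expectation, E[# K_6] = C(142, 6) · (1/2)^15 = 10230985051 / 32768 ≈ 312224.885590.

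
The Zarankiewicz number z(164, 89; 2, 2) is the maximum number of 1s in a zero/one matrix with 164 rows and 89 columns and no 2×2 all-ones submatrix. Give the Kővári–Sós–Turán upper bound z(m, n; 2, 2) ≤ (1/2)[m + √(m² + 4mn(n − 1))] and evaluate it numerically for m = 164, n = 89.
z(164, 89; 2, 2) ≤ (1/2)[164 + √(164² + 4·164·89·88)] = (1/2)[164 + √5164688] = 1218.2975

Kővári–Sós–Turán: let r_1, ..., r_164 be the row sums and z = Σ r_i the total number of 1s. Each pair of columns can share at most one row with both entries 1 (else a 2×2 all-ones block appears), so Σ_i C(r_i, 2) ≤ C(89, 2) = 3916. By convexity Σ_i C(r_i, 2) ≥ 164·C(z/164, 2) = z(z − 164)/(2·164), giving z² − 164z − 164·89·88 ≤ 0 and hence z ≤ (1/2)[164 + √(26896 + 4·1284448)] = (1/2)[164 + √5164688] ≈ (1/2)(164 + 2272.595) = 1218.2975.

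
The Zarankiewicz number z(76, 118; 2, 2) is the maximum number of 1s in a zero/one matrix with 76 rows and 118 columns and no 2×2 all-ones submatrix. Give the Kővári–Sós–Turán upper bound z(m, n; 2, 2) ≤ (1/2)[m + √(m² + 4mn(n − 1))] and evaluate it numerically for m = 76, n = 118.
z(76, 118; 2, 2) ≤ (1/2)[76 + √(76² + 4·76·118·117)] = (1/2)[76 + √4202800] = 1063.0366

Kővári–Sós–Turán: let r_1, ..., r_76 be the row sums and z = Σ r_i the total number of 1s. Each pair of columns can share at most one row with both entries 1 (else a 2×2 all-ones block appears), so Σ_i C(r_i, 2) ≤ C(118, 2) = 6903. By convexity Σ_i C(r_i, 2) ≥ 76·C(z/76, 2) = z(z − 76)/(2·76), giving z² − 76z − 76·118·117 ≤ 0 and hence z ≤ (1/2)[76 + √(5776 + 4·1049256)] = (1/2)[76 + √4202800] ≈ (1/2)(76 + 2050.0732) = 1063.0366.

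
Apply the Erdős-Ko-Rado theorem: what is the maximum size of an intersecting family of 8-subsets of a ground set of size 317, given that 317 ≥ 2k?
max |F| = C(316, 7) = 58387215274440

The Erdős-Ko-Rado theorem states: for n ≥ 2k, an intersecting family of k-subsets of an n-element set has size at most C(n − 1, k − 1), with equality for 'star' families {A ⊆ [n] : |A| = k, i ∈ A} (fix an element i). For n = 317, k = 8: C(316, 7) = 58387215274440.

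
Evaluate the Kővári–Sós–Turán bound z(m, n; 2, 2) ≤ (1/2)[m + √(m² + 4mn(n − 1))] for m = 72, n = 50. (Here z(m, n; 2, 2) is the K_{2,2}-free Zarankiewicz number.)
z(72, 50; 2, 2) ≤ (1/2)[72 + √(72² + 4·72·50·49)] = (1/2)[72 + √710784] = 457.54

Kővári–Sós–Turán: let r_1, ..., r_72 be the row sums and z = Σ r_i the total number of 1s. Each pair of columns can share at most one row with both entries 1 (else a 2×2 all-ones block appears), so Σ_i C(r_i, 2) ≤ C(50, 2) = 1225. By convexity Σ_i C(r_i, 2) ≥ 72·C(z/72, 2) = z(z − 72)/(2·72), giving z² − 72z − 72·50·49 ≤ 0 and hence z ≤ (1/2)[72 + √(5184 + 4·176400)] = (1/2)[72 + √710784] ≈ (1/2)(72 + 843.0801) = 457.54.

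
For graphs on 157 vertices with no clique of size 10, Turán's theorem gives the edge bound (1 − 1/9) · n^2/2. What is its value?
Turán density bound = (8/9) · 157^2/2 = 98596/9 ≈ 10955.1111

Turán's theorem: ex(n, K_{r+1}) is achieved by the complete r-partite Turán graph T(n, r) with parts as balanced as possible, and is at most (1 − 1/r) · n^2/2. For r = 9, n = 157: the density bound is (8/9) · 24649/2 = 98596/9 ≈ 10955.1111. The integer-valued extremum is e(T(157, 9)) = 10954, which is strictly less than the density bound 98596/9 since 9 ∤ 157 (the parts of T(157, 9) cannot all be equal).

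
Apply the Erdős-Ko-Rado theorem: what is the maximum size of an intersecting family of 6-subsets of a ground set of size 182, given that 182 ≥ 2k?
max |F| = C(181, 5) = 1531144341

The Erdős-Ko-Rado theorem states: for n ≥ 2k, an intersecting family of k-subsets of an n-element set has size at most C(n − 1, k − 1), with equality for 'star' families {A ⊆ [n] : |A| = k, i ∈ A} (fix an element i). For n = 182, k = 6: C(181, 5) = 1531144341.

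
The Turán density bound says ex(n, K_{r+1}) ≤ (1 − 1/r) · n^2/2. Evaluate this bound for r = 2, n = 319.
Turán density bound = (1/2) · 319^2/2 = 101761/4 ≈ 25440.25

Turán's theorem: ex(n, K_{r+1}) is achieved by the complete r-partite Turán graph T(n, r) with parts as balanced as possible, and is at most (1 − 1/r) · n^2/2. For r = 2, n = 319: the density bound is (1/2) · 101761/2 = 101761/4 ≈ 25440.25. The integer-valued extremum is e(T(319, 2)) = 25440, which is strictly less than the density bound 101761/4 since 2 ∤ 319 (the parts of T(319, 2) cannot all be equal).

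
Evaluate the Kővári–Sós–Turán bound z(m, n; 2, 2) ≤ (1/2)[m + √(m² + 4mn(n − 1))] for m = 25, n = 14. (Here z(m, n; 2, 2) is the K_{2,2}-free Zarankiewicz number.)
z(25, 14; 2, 2) ≤ (1/2)[25 + √(25² + 4·25·14·13)] = (1/2)[25 + √18825] = 81.1021

Kővári–Sós–Turán: let r_1, ..., r_25 be the row sums and z = Σ r_i the total number of 1s. Each pair of columns can share at most one row with both entries 1 (else a 2×2 all-ones block appears), so Σ_i C(r_i, 2) ≤ C(14, 2) = 91. By convexity Σ_i C(r_i, 2) ≥ 25·C(z/25, 2) = z(z − 25)/(2·25), giving z² − 25z − 25·14·13 ≤ 0 and hence z ≤ (1/2)[25 + √(625 + 4·4550)] = (1/2)[25 + √18825] ≈ (1/2)(25 + 137.2042) = 81.1021.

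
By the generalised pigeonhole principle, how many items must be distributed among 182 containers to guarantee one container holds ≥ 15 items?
n = (15 − 1)·182 + 1 = 2549

By the generalised pigeonhole principle, to guarantee some box contains ≥ r objects we need more than (r − 1) · k objects total. Threshold: n = (r − 1) · k + 1. With r = 15 and k = 182: n = 14 · 182 + 1 = 2548 + 1 = 2549. For n = 2548 = 14 · 182, we can put exactly 14 objects in every box, avoiding 15 in any single one — so 2549 is tight.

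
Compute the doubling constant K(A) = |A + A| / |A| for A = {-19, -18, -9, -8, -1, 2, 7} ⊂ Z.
K = |A + A| / |A| = 24/7

Enumerate A + A = {a + b : a, b ∈ A}. With |A| = 7, there are |A|^2 = 49 ordered sum pairs; collecting distinct values, A + A = {-38, -37, -36, -28, -27, -26, -20, -19, -18, -17, -16, -12, -11, -10, -9, -7, -6, -2, -1, 1, 4, 6, 9, 14}, so |A + A| = 24. Thus K = 24/7. For comparison, the minimum possible |A + A| over all 7-element sets is 2·7 − 1 = 13 (so min K = 13/7), attained only by arithmetic progressions.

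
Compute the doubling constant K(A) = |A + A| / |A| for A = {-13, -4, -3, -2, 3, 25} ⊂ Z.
K = |A + A| / |A| = 20/6 = 10/3

Enumerate A + A = {a + b : a, b ∈ A}. With |A| = 6, there are |A|^2 = 36 ordered sum pairs; collecting distinct values, A + A = {-26, -17, -16, -15, -10, -8, -7, -6, -5, -4, -1, 0, 1, 6, 12, 21, 22, 23, 28, 50}, so |A + A| = 20. Thus K = 20/6 = 10/3. For comparison, the minimum possible |A + A| over all 6-element sets is 2·6 − 1 = 11 (so min K = 11/6), attained only by arithmetic progressions.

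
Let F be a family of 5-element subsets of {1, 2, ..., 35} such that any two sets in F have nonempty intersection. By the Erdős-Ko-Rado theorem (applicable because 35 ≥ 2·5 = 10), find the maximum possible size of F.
max |F| = C(34, 4) = 46376

Erdős-Ko-Rado (1961): when n ≥ 2k, max |F| = C(n−1, k−1). The bound is attained by the star {A : i ∈ A} for any fixed i ∈ [n]. Here C(35−1, 5−1) = C(34, 4) = 46376.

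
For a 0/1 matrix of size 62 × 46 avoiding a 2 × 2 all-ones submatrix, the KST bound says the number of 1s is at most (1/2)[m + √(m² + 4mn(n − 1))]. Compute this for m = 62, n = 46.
z(62, 46; 2, 2) ≤ (1/2)[62 + √(62² + 4·62·46·45)] = (1/2)[62 + √517204] = 390.5845

Kővári–Sós–Turán: let r_1, ..., r_62 be the row sums and z = Σ r_i the total number of 1s. Each pair of columns can share at most one row with both entries 1 (else a 2×2 all-ones block appears), so Σ_i C(r_i, 2) ≤ C(46, 2) = 1035. By convexity Σ_i C(r_i, 2) ≥ 62·C(z/62, 2) = z(z − 62)/(2·62), giving z² − 62z − 62·46·45 ≤ 0 and hence z ≤ (1/2)[62 + √(3844 + 4·128340)] = (1/2)[62 + √517204] ≈ (1/2)(62 + 719.169) = 390.5845.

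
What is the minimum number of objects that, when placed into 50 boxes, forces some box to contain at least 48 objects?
n = (48 − 1)·50 + 1 = 2351

By the generalised pigeonhole principle, to guarantee some box contains ≥ r objects we need more than (r − 1) · k objects total. Threshold: n = (r − 1) · k + 1. With r = 48 and k = 50: n = 47 · 50 + 1 = 2350 + 1 = 2351. For n = 2350 = 47 · 50, we can put exactly 47 objects in every box, avoiding 48 in any single one — so 2351 is tight.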